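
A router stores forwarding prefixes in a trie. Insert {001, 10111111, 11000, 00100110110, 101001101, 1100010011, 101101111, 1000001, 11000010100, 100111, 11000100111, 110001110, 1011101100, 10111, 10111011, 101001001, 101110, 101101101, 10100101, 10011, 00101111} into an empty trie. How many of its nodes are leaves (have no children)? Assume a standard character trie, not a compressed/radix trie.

14

Leaves are exactly the stored words that no other stored word extends.
Those words: "00100110110", "00101111", "1000001", "100111", "101001001", "10100101", "101001101", "101101101", "101101111", "1011101100", "10111111", "11000010100", "11000100111", "110001110"
Leaf count: 14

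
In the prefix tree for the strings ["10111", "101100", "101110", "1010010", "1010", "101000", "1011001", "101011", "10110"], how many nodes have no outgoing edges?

5

A leaf is a node with no children — equivalently, the end of a word that is not a proper prefix of any other stored word.
Those words: "101000", "1010010", "101011", "1011001", "101110"
Leaf count: 5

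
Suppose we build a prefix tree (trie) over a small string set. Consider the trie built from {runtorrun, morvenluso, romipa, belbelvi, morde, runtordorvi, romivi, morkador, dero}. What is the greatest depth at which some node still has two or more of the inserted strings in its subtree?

Equivalently: take the maximum, over all pairs, of their longest common prefix length.
"runtordorvi" and "runtorrun" agree on "runtor" (6 characters) before diverging; nothing deeper is shared.
Longest shared-prefix length: 6

6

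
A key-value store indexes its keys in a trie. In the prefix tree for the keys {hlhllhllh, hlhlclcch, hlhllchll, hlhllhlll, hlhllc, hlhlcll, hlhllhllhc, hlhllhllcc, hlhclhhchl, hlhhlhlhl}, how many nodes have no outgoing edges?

8

A leaf is a node with no children — equivalently, the end of a word that is not a proper prefix of any other stored word.
Those words: "hlhclhhchl", "hlhhlhlhl", "hlhlclcch", "hlhlcll", "hlhllchll", "hlhllhllcc", "hlhllhllhc", "hlhllhlll"
Leaf count: 8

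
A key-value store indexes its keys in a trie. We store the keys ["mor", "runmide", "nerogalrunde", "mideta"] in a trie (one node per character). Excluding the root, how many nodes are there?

For each word, the new-node count is its length minus the longest prefix already in the trie:
  "mor" → 3 new (m, o, r)
  "runmide" → 7 new (r, u, n, m, i, d, e)
  "nerogalrunde" → 12 new (n, e, r, o, g, a, l, r, u, n, d, e)
  "mideta" → prefix "m" already present; 5 new (i, d, e, t, a)
Total nodes = 3 + 7 + 12 + 5 = 27

27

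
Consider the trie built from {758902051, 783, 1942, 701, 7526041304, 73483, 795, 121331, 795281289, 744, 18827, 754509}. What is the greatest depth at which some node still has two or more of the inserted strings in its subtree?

3

Look for the deepest trie node that still has at least two words in its subtree.
e.g. "795" and "795281289" share the prefix "795" of length 3; no pair shares a longer one.
Longest shared-prefix length: 3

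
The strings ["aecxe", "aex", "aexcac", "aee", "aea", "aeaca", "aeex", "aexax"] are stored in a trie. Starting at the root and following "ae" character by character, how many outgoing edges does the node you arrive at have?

4

Walk "ae" from the root, arriving at one node.
Distinct next characters after "ae": a, c, e, x.
That node has 4 child edges.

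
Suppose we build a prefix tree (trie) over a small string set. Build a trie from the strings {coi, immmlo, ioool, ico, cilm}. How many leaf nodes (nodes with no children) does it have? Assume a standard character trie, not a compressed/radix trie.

5

Leaves are exactly the stored words that no other stored word extends.
Those words: "cilm", "coi", "ico", "immmlo", "ioool"
Leaf count: 5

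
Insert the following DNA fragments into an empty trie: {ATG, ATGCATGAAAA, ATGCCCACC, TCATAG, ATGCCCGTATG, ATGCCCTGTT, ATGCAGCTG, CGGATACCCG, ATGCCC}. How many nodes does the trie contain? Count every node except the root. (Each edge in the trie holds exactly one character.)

45

Trace insertions, counting only characters that open a new branch:
  "ATG" → 3 new (A, T, G)
  "ATGCATGAAAA" → prefix "ATG" already present; 8 new (C, A, T, G, A, A, A, A)
  "ATGCCCACC" → prefix "ATGC" already present; 5 new (C, C, A, C, C)
  "TCATAG" → 6 new (T, C, A, T, A, G)
  "ATGCCCGTATG" → prefix "ATGCCC" already present; 5 new (G, T, A, T, G)
  "ATGCCCTGTT" → prefix "ATGCCC" already present; 4 new (T, G, T, T)
  "ATGCAGCTG" → prefix "ATGCA" already present; 4 new (G, C, T, G)
  "CGGATACCCG" → 10 new (C, G, G, A, T, A, C, C, C, G)
  "ATGCCC" → prefix "ATGCCC" already present; 0 new (none)
Total nodes = 3 + 8 + 5 + 6 + 5 + 4 + 4 + 10 + 0 = 45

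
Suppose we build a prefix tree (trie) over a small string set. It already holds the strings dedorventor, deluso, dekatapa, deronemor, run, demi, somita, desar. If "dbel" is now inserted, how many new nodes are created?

3

The longest prefix of "dbel" already in the trie is "d" (length 1).
Each of the 3 remaining characters creates one node.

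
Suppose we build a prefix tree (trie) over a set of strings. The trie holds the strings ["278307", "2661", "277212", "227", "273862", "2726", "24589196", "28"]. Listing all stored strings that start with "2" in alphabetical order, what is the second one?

Filter for "2…" and sort: "227", "24589196", "2661", "2726", "273862", "277212", "278307", "28"
The 2nd is 24589196.

24589196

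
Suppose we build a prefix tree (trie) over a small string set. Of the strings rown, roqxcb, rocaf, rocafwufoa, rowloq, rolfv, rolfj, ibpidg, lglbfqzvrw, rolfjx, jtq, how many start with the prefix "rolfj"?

Walk to "rolfj"; the words in its subtree are exactly those with that prefix.
Words under "rolfj": rolfj, rolfjx
Count: 2

2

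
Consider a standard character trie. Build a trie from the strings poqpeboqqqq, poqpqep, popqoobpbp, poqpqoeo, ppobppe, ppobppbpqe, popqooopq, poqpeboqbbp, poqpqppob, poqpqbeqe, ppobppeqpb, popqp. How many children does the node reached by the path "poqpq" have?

4

Follow the path "poqpq" to its node, then look at its outgoing edges.
Characters that immediately follow "poqpq" among the stored strings: {b, e, o, p}.
That node has 4 child edges.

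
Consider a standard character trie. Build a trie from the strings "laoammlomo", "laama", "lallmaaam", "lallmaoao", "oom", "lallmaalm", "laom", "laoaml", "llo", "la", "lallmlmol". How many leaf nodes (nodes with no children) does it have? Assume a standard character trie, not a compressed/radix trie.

Leaves are exactly the stored words that no other stored word extends.
Those words: "laama", "lallmaaam", "lallmaalm", "lallmaoao", "lallmlmol", "laoaml", "laoammlomo", "laom", "llo", "oom"
Leaf count: 10

10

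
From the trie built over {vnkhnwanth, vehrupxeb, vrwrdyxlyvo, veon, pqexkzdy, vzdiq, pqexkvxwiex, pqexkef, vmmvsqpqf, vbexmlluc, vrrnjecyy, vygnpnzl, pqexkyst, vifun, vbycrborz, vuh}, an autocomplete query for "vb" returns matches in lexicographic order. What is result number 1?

DFS of the "vb" subtree visits, in order: "vbexmlluc", "vbycrborz"
The 1st is vbexmlluc.

vbexmlluc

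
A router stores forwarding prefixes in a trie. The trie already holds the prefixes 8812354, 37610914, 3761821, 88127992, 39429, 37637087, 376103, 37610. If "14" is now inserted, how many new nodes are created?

2

Nothing in the trie begins with "1"; the whole of "14" is new.
2 − 0 = 2 new nodes.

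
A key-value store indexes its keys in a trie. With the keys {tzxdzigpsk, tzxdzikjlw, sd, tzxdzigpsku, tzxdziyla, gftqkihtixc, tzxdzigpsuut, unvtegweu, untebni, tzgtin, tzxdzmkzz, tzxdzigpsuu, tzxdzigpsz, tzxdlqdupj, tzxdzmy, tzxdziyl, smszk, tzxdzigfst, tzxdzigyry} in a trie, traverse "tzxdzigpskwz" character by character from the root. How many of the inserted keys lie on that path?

Traverse "tzxdzigpskwz" character by character; count nodes along the way that are marked as word ends.
Prefixes of the query that are stored words: "tzxdzigpsk"
Count: 1

1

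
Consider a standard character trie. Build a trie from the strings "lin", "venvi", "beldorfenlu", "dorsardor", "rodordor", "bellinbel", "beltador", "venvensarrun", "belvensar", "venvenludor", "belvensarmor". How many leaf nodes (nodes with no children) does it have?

10

Leaves are exactly the stored words that no other stored word extends.
Those words: "beldorfenlu", "bellinbel", "beltador", "belvensarmor", "dorsardor", "lin", "rodordor", "venvenludor", "venvensarrun", "venvi"
Leaf count: 10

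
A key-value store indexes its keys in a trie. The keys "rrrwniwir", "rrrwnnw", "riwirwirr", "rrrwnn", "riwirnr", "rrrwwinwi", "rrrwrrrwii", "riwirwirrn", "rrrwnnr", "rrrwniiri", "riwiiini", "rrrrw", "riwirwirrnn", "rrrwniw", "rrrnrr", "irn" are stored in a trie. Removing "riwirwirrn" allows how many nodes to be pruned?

0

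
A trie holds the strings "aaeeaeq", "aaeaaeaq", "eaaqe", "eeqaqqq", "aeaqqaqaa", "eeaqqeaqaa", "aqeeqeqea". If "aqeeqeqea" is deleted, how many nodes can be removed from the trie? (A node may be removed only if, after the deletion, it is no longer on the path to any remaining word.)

Walk "aqeeqeqea" from the leaf back toward the root, removing each node that no remaining word uses.
The suffix "qeeqeqea" (8 nodes) is used only by "aqeeqeqea"; the node for "a" still has the child "a", so pruning stops there.
Nodes removed: 8

8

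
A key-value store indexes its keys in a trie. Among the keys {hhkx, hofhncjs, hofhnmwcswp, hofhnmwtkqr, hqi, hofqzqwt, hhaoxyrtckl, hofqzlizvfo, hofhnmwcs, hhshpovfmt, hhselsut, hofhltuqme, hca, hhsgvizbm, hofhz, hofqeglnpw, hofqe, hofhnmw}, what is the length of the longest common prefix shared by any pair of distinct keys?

9

Equivalently: take the maximum, over all pairs, of their longest common prefix length.
"hofhnmwcs" and "hofhnmwcswp" agree on "hofhnmwcs" (9 characters) before diverging; nothing deeper is shared.
Longest shared-prefix length: 9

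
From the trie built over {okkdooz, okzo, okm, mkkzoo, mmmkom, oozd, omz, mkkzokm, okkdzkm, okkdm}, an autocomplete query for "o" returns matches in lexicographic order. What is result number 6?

Words with prefix "o", in lexicographic order: "okkdm", "okkdooz", "okkdzkm", "okm", "okzo", "omz", "oozd"
The 6th is omz.

omz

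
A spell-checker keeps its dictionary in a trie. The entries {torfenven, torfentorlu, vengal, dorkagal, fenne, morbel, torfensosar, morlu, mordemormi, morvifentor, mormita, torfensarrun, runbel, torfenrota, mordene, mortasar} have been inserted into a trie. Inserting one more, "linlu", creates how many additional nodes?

5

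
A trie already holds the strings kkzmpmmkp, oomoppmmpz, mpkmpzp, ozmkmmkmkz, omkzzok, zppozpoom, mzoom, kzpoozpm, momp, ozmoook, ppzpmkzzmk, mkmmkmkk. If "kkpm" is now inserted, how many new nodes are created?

2

"kk" is already a path in the trie; the remaining "pm" must be added.
So 4 − 2 = 2 new nodes.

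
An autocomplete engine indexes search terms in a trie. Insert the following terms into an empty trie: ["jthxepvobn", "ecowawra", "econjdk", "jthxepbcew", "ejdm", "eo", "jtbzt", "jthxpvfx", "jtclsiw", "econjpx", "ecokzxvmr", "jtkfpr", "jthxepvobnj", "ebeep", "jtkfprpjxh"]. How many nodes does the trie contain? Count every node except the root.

Count nodes per top-level branch (shared prefixes stored once):
  'e'-branch (ebeep, ecokzxvmr, econjdk, econjpx, ecowawra, ejdm, eo): 28 nodes
  'j'-branch (jtbzt, jtclsiw, jthxepbcew, jthxepvobn, jthxepvobnj, jthxpvfx, jtkfpr, jtkfprpjxh): 35 nodes
Sum: 63

63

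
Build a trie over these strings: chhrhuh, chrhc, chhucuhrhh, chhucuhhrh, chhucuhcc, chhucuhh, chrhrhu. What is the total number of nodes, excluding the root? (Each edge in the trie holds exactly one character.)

25

Insert word by word; a character creates a node only if that edge doesn't already exist:
  "chhrhuh" → 7 new (c, h, h, r, h, u, h)
  "chrhc" → prefix "ch" already present; 3 new (r, h, c)
  "chhucuhrhh" → prefix "chh" already present; 7 new (u, c, u, h, r, h, h)
  "chhucuhhrh" → prefix "chhucuh" already present; 3 new (h, r, h)
  "chhucuhcc" → prefix "chhucuh" already present; 2 new (c, c)
  "chhucuhh" → prefix "chhucuhh" already present; 0 new (none)
  "chrhrhu" → prefix "chrh" already present; 3 new (r, h, u)
Total nodes = 7 + 3 + 7 + 3 + 2 + 0 + 3 = 25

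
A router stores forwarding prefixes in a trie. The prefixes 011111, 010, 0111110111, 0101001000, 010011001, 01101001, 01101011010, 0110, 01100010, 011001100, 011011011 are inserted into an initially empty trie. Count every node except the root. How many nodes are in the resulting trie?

Insert word by word; a character creates a node only if that edge doesn't already exist:
  "011111" → 6 new (0, 1, 1, 1, 1, 1)
  "010" → prefix "01" already present; 1 new (0)
  "0111110111" → prefix "011111" already present; 4 new (0, 1, 1, 1)
  "0101001000" → prefix "010" already present; 7 new (1, 0, 0, 1, 0, 0, 0)
  "010011001" → prefix "010" already present; 6 new (0, 1, 1, 0, 0, 1)
  "01101001" → prefix "011" already present; 5 new (0, 1, 0, 0, 1)
  "01101011010" → prefix "011010" already present; 5 new (1, 1, 0, 1, 0)
  "0110" → prefix "0110" already present; 0 new (none)
  "01100010" → prefix "0110" already present; 4 new (0, 0, 1, 0)
  "011001100" → prefix "01100" already present; 4 new (1, 1, 0, 0)
  "011011011" → prefix "01101" already present; 4 new (1, 0, 1, 1)
Total nodes = 6 + 1 + 4 + 7 + 6 + 5 + 5 + 0 + 4 + 4 + 4 = 46

46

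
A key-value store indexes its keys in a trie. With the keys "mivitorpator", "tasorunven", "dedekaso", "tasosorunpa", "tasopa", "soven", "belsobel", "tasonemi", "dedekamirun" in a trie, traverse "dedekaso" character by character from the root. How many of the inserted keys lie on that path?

Traverse "dedekaso" character by character; count nodes along the way that are marked as word ends.
Prefixes of the query that are stored words: "dedekaso"
Count: 1

1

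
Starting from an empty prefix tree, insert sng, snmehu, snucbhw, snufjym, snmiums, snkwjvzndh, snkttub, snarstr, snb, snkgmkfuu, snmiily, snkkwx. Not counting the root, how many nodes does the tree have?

50

Trace insertions, counting only characters that open a new branch:
  "sng" → 3 new (s, n, g)
  "snmehu" → prefix "sn" already present; 4 new (m, e, h, u)
  "snucbhw" → prefix "sn" already present; 5 new (u, c, b, h, w)
  "snufjym" → prefix "snu" already present; 4 new (f, j, y, m)
  "snmiums" → prefix "snm" already present; 4 new (i, u, m, s)
  "snkwjvzndh" → prefix "sn" already present; 8 new (k, w, j, v, z, n, d, h)
  "snkttub" → prefix "snk" already present; 4 new (t, t, u, b)
  "snarstr" → prefix "sn" already present; 5 new (a, r, s, t, r)
  "snb" → prefix "sn" already present; 1 new (b)
  "snkgmkfuu" → prefix "snk" already present; 6 new (g, m, k, f, u, u)
  "snmiily" → prefix "snmi" already present; 3 new (i, l, y)
  "snkkwx" → prefix "snk" already present; 3 new (k, w, x)
Total nodes = 3 + 4 + 5 + 4 + 4 + 8 + 4 + 5 + 1 + 6 + 3 + 3 = 50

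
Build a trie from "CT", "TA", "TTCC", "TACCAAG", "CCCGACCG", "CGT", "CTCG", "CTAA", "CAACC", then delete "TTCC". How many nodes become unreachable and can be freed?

After clearing the end-marker at "TTCC", prune upward until reaching a node still needed by another word.
The suffix "TCC" (3 nodes) is used only by "TTCC"; the node for "T" still has the child "A", so pruning stops there.
Nodes removed: 3

3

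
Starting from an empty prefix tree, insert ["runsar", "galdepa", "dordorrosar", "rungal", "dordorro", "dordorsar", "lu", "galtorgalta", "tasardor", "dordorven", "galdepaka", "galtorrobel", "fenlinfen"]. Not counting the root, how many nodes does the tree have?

67

Count nodes per top-level branch (shared prefixes stored once):
  'd'-branch (dordorro, dordorrosar, dordorsar, dordorven): 17 nodes
  'f'-branch (fenlinfen): 9 nodes
  'g'-branch (galdepa, galdepaka, galtorgalta, galtorrobel): 22 nodes
  'l'-branch (lu): 2 nodes
  'r'-branch (rungal, runsar): 9 nodes
  't'-branch (tasardor): 8 nodes
Sum: 67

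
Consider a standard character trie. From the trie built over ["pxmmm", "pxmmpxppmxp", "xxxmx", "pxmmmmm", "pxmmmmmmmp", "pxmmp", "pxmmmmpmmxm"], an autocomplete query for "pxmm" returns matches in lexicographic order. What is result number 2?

DFS of the "pxmm" subtree visits, in order: "pxmmm", "pxmmmmm", "pxmmmmmmmp", "pxmmmmpmmxm", "pxmmp", "pxmmpxppmxp"
The 2nd is pxmmmmm.

pxmmmmm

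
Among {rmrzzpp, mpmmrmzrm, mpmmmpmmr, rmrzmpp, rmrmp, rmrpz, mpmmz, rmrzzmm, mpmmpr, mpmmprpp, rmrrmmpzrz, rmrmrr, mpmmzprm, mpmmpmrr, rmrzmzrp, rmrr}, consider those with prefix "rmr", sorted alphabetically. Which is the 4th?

rmrr

DFS of the "rmr" subtree visits, in order: "rmrmp", "rmrmrr", "rmrpz", "rmrr", "rmrrmmpzrz", "rmrzmpp", "rmrzmzrp", "rmrzzmm", "rmrzzpp"
The 4th is rmrr.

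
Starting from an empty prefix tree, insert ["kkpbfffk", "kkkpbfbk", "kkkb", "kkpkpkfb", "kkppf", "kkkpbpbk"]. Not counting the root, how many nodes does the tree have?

Trace insertions, counting only characters that open a new branch:
  "kkpbfffk" → 8 new (k, k, p, b, f, f, f, k)
  "kkkpbfbk" → prefix "kk" already present; 6 new (k, p, b, f, b, k)
  "kkkb" → prefix "kkk" already present; 1 new (b)
  "kkpkpkfb" → prefix "kkp" already present; 5 new (k, p, k, f, b)
  "kkppf" → prefix "kkp" already present; 2 new (p, f)
  "kkkpbpbk" → prefix "kkkpb" already present; 3 new (p, b, k)
Total nodes = 8 + 6 + 1 + 5 + 2 + 3 = 25

25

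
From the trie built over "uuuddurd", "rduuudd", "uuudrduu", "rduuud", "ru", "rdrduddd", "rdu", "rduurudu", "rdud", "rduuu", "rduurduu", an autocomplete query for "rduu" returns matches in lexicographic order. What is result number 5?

rduuudd

DFS of the "rduu" subtree visits, in order: "rduurduu", "rduurudu", "rduuu", "rduuud", "rduuudd"
Position 5: rduuudd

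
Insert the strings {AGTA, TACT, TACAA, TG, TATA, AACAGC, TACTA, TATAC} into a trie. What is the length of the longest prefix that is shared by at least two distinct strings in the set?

4

The deepest shared node is where two words last agree before diverging.
e.g. "TACT" and "TACTA" share the prefix "TACT" of length 4; no pair shares a longer one.
Longest shared-prefix length: 4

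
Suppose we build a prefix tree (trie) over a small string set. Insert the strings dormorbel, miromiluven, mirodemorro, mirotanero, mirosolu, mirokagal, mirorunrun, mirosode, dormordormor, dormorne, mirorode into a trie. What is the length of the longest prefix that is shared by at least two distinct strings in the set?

6

Equivalently: take the maximum, over all pairs, of their longest common prefix length.
e.g. "dormorbel" and "dormordormor" share the prefix "dormor" of length 6; no pair shares a longer one.
Longest shared-prefix length: 6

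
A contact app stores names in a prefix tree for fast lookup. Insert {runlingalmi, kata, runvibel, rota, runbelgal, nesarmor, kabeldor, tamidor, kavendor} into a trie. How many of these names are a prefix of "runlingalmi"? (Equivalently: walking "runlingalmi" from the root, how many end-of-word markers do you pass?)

1

Traverse "runlingalmi" character by character; count nodes along the way that are marked as word ends.
Prefixes of the query that are stored words: "runlingalmi"
Count: 1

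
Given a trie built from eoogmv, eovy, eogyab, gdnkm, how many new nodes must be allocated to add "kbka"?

4

"kbka" shares no prefix with any stored word, so all 4 characters open new nodes.
4 − 0 = 4 new nodes.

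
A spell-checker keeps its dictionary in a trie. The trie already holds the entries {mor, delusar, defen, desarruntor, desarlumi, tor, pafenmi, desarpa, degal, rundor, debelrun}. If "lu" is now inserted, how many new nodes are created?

"lu" shares no prefix with any stored word, so all 2 characters open new nodes.
2 − 0 = 2 new nodes.

2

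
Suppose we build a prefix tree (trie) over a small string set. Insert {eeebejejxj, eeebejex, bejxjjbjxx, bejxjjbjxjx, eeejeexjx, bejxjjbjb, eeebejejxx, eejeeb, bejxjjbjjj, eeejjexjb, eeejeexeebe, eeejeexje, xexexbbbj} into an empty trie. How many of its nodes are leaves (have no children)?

A leaf is a node with no children — equivalently, the end of a word that is not a proper prefix of any other stored word.
Those words: "bejxjjbjb", "bejxjjbjjj", "bejxjjbjxjx", "bejxjjbjxx", "eeebejejxj", "eeebejejxx", "eeebejex", "eeejeexeebe", "eeejeexje", "eeejeexjx", "eeejjexjb", "eejeeb", "xexexbbbj"
Leaf count: 13

13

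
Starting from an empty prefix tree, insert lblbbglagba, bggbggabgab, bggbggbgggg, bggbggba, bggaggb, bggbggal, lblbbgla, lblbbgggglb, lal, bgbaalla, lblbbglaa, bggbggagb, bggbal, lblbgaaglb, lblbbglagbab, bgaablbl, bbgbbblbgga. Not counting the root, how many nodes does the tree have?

Count nodes per top-level branch (shared prefixes stored once):
  'b'-branch (bbgbbblbgga, bgaablbl, bgbaalla, bggaggb, bggbal, bggbggabgab, bggbggagb, bggbggal, bggbggba, bggbggbgggg): 48 nodes
  'l'-branch (lal, lblbbgggglb, lblbbgla, lblbbglaa, lblbbglagba, lblbbglagbab, lblbgaaglb): 26 nodes
Sum: 74

74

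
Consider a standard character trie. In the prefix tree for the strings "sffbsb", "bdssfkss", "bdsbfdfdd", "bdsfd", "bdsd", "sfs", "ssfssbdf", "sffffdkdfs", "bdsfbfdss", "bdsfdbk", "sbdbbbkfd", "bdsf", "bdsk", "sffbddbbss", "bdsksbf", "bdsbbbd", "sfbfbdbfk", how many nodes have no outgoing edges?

Leaves are exactly the stored words that no other stored word extends.
Those words: "bdsbbbd", "bdsbfdfdd", "bdsd", "bdsfbfdss", "bdsfdbk", "bdsksbf", "bdssfkss", "sbdbbbkfd", "sfbfbdbfk", "sffbddbbss", "sffbsb", "sffffdkdfs", "sfs", "ssfssbdf"
Leaf count: 14

14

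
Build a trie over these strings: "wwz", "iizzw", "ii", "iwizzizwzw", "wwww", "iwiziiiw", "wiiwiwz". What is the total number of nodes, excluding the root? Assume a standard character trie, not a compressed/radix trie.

29

For each word, the new-node count is its length minus the longest prefix already in the trie:
  "wwz" → 3 new (w, w, z)
  "iizzw" → 5 new (i, i, z, z, w)
  "ii" → prefix "ii" already present; 0 new (none)
  "iwizzizwzw" → prefix "i" already present; 9 new (w, i, z, z, i, z, w, z, w)
  "wwww" → prefix "ww" already present; 2 new (w, w)
  "iwiziiiw" → prefix "iwiz" already present; 4 new (i, i, i, w)
  "wiiwiwz" → prefix "w" already present; 6 new (i, i, w, i, w, z)
Total nodes = 3 + 5 + 0 + 9 + 2 + 4 + 6 = 29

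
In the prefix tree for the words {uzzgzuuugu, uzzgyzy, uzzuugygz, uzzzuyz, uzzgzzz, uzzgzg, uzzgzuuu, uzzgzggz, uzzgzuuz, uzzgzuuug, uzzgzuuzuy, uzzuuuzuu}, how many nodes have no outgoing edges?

Leaves are exactly the stored words that no other stored word extends.
Those words: "uzzgyzy", "uzzgzggz", "uzzgzuuugu", "uzzgzuuzuy", "uzzgzzz", "uzzuugygz", "uzzuuuzuu", "uzzzuyz"
Leaf count: 8

8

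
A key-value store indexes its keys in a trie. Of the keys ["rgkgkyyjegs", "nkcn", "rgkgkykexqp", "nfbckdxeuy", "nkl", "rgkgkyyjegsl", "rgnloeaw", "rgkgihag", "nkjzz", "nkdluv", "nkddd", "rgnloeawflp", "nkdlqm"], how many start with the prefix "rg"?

6

Filter for entries beginning with "rg":
Words under "rg": rgkgihag, rgkgkykexqp, rgkgkyyjegs, rgkgkyyjegsl, rgnloeaw, rgnloeawflp
Count: 6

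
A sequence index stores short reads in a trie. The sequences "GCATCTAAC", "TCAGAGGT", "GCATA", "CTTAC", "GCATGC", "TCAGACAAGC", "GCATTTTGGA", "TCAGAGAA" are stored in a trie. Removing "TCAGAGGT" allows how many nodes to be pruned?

2

A node on "TCAGAGGT"'s path can go only if nothing else ends at it or branches off below it.
The suffix "GT" (2 nodes) is used only by "TCAGAGGT"; the node for "TCAGAG" still has the child "A", so pruning stops there.
Nodes removed: 2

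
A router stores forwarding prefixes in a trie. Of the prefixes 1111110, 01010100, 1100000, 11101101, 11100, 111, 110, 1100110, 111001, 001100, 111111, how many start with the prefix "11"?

Walk to "11"; the words in its subtree are exactly those with that prefix.
Words under "11": 110, 1100000, 1100110, 111, 11100, 111001, 11101101, 111111, 1111110
Count: 9

9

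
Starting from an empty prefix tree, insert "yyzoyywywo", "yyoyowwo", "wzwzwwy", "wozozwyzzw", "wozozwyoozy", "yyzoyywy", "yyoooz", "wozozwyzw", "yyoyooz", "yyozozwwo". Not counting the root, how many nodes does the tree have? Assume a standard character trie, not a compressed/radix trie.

48

Trace insertions, counting only characters that open a new branch:
  "yyzoyywywo" → 10 new (y, y, z, o, y, y, w, y, w, o)
  "yyoyowwo" → prefix "yy" already present; 6 new (o, y, o, w, w, o)
  "wzwzwwy" → 7 new (w, z, w, z, w, w, y)
  "wozozwyzzw" → prefix "w" already present; 9 new (o, z, o, z, w, y, z, z, w)
  "wozozwyoozy" → prefix "wozozwy" already present; 4 new (o, o, z, y)
  "yyzoyywy" → prefix "yyzoyywy" already present; 0 new (none)
  "yyoooz" → prefix "yyo" already present; 3 new (o, o, z)
  "wozozwyzw" → prefix "wozozwyz" already present; 1 new (w)
  "yyoyooz" → prefix "yyoyo" already present; 2 new (o, z)
  "yyozozwwo" → prefix "yyo" already present; 6 new (z, o, z, w, w, o)
Total nodes = 10 + 6 + 7 + 9 + 4 + 0 + 3 + 1 + 2 + 6 = 48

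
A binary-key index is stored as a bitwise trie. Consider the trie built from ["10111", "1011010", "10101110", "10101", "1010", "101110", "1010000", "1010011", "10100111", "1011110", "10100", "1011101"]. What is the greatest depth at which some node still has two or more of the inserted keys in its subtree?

7

The deepest shared node is where two words last agree before diverging.
"1010011" and "10100111" agree on "1010011" (7 characters) before diverging; nothing deeper is shared.
Longest shared-prefix length: 7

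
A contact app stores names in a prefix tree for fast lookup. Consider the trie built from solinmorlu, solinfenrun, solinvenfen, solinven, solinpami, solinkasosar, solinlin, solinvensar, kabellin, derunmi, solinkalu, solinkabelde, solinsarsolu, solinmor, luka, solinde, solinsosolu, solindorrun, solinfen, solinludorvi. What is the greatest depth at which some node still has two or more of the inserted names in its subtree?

Equivalently: take the maximum, over all pairs, of their longest common prefix length.
e.g. "solinfen" and "solinfenrun" share the prefix "solinfen" of length 8; no pair shares a longer one.
Longest shared-prefix length: 8

8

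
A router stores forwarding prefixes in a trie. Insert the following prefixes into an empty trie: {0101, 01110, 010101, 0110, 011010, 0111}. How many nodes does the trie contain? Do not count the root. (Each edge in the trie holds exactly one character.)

12

Trace insertions, counting only characters that open a new branch:
  "0101" → 4 new (0, 1, 0, 1)
  "01110" → prefix "01" already present; 3 new (1, 1, 0)
  "010101" → prefix "0101" already present; 2 new (0, 1)
  "0110" → prefix "011" already present; 1 new (0)
  "011010" → prefix "0110" already present; 2 new (1, 0)
  "0111" → prefix "0111" already present; 0 new (none)
Total nodes = 4 + 3 + 2 + 1 + 2 + 0 = 12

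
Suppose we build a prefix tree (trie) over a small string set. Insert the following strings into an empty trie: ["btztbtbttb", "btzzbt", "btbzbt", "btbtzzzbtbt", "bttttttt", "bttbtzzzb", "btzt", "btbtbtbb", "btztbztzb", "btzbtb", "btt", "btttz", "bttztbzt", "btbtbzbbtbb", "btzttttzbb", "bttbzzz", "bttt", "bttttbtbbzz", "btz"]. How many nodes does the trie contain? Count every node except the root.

75

For each word, the new-node count is its length minus the longest prefix already in the trie:
  "btztbtbttb" → 10 new (b, t, z, t, b, t, b, t, t, b)
  "btzzbt" → prefix "btz" already present; 3 new (z, b, t)
  "btbzbt" → prefix "bt" already present; 4 new (b, z, b, t)
  "btbtzzzbtbt" → prefix "btb" already present; 8 new (t, z, z, z, b, t, b, t)
  "bttttttt" → prefix "bt" already present; 6 new (t, t, t, t, t, t)
  "bttbtzzzb" → prefix "btt" already present; 6 new (b, t, z, z, z, b)
  "btzt" → prefix "btzt" already present; 0 new (none)
  "btbtbtbb" → prefix "btbt" already present; 4 new (b, t, b, b)
  "btztbztzb" → prefix "btztb" already present; 4 new (z, t, z, b)
  "btzbtb" → prefix "btz" already present; 3 new (b, t, b)
  "btt" → prefix "btt" already present; 0 new (none)
  "btttz" → prefix "bttt" already present; 1 new (z)
  "bttztbzt" → prefix "btt" already present; 5 new (z, t, b, z, t)
  "btbtbzbbtbb" → prefix "btbtb" already present; 6 new (z, b, b, t, b, b)
  "btzttttzbb" → prefix "btzt" already present; 6 new (t, t, t, z, b, b)
  "bttbzzz" → prefix "bttb" already present; 3 new (z, z, z)
  "bttt" → prefix "bttt" already present; 0 new (none)
  "bttttbtbbzz" → prefix "btttt" already present; 6 new (b, t, b, b, z, z)
  "btz" → prefix "btz" already present; 0 new (none)
Total nodes = 10 + 3 + 4 + 8 + 6 + 6 + 0 + 4 + 4 + 3 + 0 + 1 + 5 + 6 + 6 + 3 + 0 + 6 + 0 = 75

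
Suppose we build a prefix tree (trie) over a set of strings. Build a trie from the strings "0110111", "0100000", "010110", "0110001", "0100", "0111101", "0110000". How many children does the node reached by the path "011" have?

2

Walk "011" from the root, arriving at one node.
Distinct next characters after "011": 0, 1.
That node has 2 child edges.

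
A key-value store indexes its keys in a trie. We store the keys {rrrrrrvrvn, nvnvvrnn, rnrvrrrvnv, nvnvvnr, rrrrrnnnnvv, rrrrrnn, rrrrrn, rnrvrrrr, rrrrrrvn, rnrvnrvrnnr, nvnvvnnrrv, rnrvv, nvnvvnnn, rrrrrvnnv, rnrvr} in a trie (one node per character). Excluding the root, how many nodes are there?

54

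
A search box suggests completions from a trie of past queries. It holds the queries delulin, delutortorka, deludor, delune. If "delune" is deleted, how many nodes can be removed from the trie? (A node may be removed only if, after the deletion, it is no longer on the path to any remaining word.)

Walk "delune" from the leaf back toward the root, removing each node that no remaining word uses.
The suffix "ne" (2 nodes) is used only by "delune"; the node for "delu" still has the child "l", so pruning stops there.
Nodes removed: 2

2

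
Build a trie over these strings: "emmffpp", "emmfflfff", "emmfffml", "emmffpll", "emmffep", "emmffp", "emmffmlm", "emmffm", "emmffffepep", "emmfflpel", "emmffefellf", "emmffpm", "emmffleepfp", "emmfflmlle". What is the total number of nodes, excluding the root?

44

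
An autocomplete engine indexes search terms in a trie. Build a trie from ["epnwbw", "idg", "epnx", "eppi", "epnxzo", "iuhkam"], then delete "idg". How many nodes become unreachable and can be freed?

A node on "idg"'s path can go only if nothing else ends at it or branches off below it.
The suffix "dg" (2 nodes) is used only by "idg"; the node for "i" still has the child "u", so pruning stops there.
Nodes removed: 2

2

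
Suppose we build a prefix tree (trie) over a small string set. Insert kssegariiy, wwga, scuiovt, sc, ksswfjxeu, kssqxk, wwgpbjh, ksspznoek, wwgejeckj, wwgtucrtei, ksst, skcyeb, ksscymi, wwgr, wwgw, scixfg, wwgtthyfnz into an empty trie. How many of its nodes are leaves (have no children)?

16

Leaves are exactly the stored words that no other stored word extends.
Those words: "ksscymi", "kssegariiy", "ksspznoek", "kssqxk", "ksst", "ksswfjxeu", "scixfg", "scuiovt", "skcyeb", "wwga", "wwgejeckj", "wwgpbjh", "wwgr", "wwgtthyfnz", "wwgtucrtei", "wwgw"
Leaf count: 16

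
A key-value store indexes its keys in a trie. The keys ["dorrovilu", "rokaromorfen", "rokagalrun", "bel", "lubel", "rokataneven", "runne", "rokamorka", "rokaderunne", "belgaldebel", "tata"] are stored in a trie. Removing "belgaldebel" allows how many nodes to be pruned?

After clearing the end-marker at "belgaldebel", prune upward until reaching a node still needed by another word.
The suffix "galdebel" (8 nodes) is used only by "belgaldebel"; "bel" is itself a stored word, so pruning stops there.
Nodes removed: 8

8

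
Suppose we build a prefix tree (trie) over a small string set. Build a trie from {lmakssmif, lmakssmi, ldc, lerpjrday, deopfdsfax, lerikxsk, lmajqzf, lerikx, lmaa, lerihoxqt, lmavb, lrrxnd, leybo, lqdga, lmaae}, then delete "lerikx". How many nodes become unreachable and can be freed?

Walk "lerikx" from the leaf back toward the root, removing each node that no remaining word uses.
Every node on "lerikx" is still needed (e.g. by "lerikxsk"), so nothing is freed.
Nodes removed: 0

0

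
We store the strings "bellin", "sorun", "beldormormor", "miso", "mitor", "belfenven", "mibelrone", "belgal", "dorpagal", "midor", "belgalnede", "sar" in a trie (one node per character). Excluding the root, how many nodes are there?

Trace insertions, counting only characters that open a new branch:
  "bellin" → 6 new (b, e, l, l, i, n)
  "sorun" → 5 new (s, o, r, u, n)
  "beldormormor" → prefix "bel" already present; 9 new (d, o, r, m, o, r, m, o, r)
  "miso" → 4 new (m, i, s, o)
  "mitor" → prefix "mi" already present; 3 new (t, o, r)
  "belfenven" → prefix "bel" already present; 6 new (f, e, n, v, e, n)
  "mibelrone" → prefix "mi" already present; 7 new (b, e, l, r, o, n, e)
  "belgal" → prefix "bel" already present; 3 new (g, a, l)
  "dorpagal" → 8 new (d, o, r, p, a, g, a, l)
  "midor" → prefix "mi" already present; 3 new (d, o, r)
  "belgalnede" → prefix "belgal" already present; 4 new (n, e, d, e)
  "sar" → prefix "s" already present; 2 new (a, r)
Total nodes = 6 + 5 + 9 + 4 + 3 + 6 + 7 + 3 + 8 + 3 + 4 + 2 = 60

60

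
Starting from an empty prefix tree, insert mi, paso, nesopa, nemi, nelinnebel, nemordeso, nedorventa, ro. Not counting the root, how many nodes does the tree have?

For each word, the new-node count is its length minus the longest prefix already in the trie:
  "mi" → 2 new (m, i)
  "paso" → 4 new (p, a, s, o)
  "nesopa" → 6 new (n, e, s, o, p, a)
  "nemi" → prefix "ne" already present; 2 new (m, i)
  "nelinnebel" → prefix "ne" already present; 8 new (l, i, n, n, e, b, e, l)
  "nemordeso" → prefix "nem" already present; 6 new (o, r, d, e, s, o)
  "nedorventa" → prefix "ne" already present; 8 new (d, o, r, v, e, n, t, a)
  "ro" → 2 new (r, o)
Total nodes = 2 + 4 + 6 + 2 + 8 + 6 + 8 + 2 = 38

38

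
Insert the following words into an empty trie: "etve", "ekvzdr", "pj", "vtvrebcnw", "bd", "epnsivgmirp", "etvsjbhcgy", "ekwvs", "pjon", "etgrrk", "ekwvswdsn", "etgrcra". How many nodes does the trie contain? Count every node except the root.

55

Trace insertions, counting only characters that open a new branch:
  "etve" → 4 new (e, t, v, e)
  "ekvzdr" → prefix "e" already present; 5 new (k, v, z, d, r)
  "pj" → 2 new (p, j)
  "vtvrebcnw" → 9 new (v, t, v, r, e, b, c, n, w)
  "bd" → 2 new (b, d)
  "epnsivgmirp" → prefix "e" already present; 10 new (p, n, s, i, v, g, m, i, r, p)
  "etvsjbhcgy" → prefix "etv" already present; 7 new (s, j, b, h, c, g, y)
  "ekwvs" → prefix "ek" already present; 3 new (w, v, s)
  "pjon" → prefix "pj" already present; 2 new (o, n)
  "etgrrk" → prefix "et" already present; 4 new (g, r, r, k)
  "ekwvswdsn" → prefix "ekwvs" already present; 4 new (w, d, s, n)
  "etgrcra" → prefix "etgr" already present; 3 new (c, r, a)
Total nodes = 4 + 5 + 2 + 9 + 2 + 10 + 7 + 3 + 2 + 4 + 4 + 3 = 55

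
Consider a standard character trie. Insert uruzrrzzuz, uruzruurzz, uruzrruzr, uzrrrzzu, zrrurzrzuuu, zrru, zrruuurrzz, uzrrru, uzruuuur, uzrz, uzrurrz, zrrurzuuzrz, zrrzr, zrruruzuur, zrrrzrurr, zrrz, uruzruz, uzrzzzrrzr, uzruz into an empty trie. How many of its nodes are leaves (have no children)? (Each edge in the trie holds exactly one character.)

Leaves are exactly the stored words that no other stored word extends.
Those words: "uruzrruzr", "uruzrrzzuz", "uruzruurzz", "uruzruz", "uzrrru", "uzrrrzzu", "uzrurrz", "uzruuuur", "uzruz", "uzrzzzrrzr", "zrrrzrurr", "zrruruzuur", "zrrurzrzuuu", "zrrurzuuzrz", "zrruuurrzz", "zrrzr"
Leaf count: 16

16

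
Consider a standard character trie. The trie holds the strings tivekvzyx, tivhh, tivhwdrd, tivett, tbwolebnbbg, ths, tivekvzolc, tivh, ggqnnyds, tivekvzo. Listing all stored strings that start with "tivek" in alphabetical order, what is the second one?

tivekvzolc

Filter for "tivek…" and sort: "tivekvzo", "tivekvzolc", "tivekvzyx"
The 2nd is tivekvzolc.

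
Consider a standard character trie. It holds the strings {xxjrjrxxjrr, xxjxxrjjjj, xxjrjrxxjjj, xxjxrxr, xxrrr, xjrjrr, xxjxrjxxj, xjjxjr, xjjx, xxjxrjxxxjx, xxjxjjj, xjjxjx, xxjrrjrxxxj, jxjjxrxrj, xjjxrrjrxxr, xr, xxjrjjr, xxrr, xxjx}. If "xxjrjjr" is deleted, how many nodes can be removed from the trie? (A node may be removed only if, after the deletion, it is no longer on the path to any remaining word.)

Walk "xxjrjjr" from the leaf back toward the root, removing each node that no remaining word uses.
The suffix "jr" (2 nodes) is used only by "xxjrjjr"; the node for "xxjrj" still has the child "r", so pruning stops there.
Nodes removed: 2

2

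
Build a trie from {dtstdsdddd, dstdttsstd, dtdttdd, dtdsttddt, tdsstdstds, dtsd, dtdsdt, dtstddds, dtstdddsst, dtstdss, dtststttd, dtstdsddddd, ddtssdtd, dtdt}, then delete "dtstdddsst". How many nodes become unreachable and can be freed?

Walk "dtstdddsst" from the leaf back toward the root, removing each node that no remaining word uses.
The suffix "st" (2 nodes) is used only by "dtstdddsst"; "dtstddds" is itself a stored word, so pruning stops there.
Nodes removed: 2

2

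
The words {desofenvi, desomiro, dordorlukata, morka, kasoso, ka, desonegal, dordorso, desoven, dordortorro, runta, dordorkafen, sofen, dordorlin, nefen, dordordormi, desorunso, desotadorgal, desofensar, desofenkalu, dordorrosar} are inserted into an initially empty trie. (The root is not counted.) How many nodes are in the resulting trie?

Insert word by word; a character creates a node only if that edge doesn't already exist:
  "desofenvi" → 9 new (d, e, s, o, f, e, n, v, i)
  "desomiro" → prefix "deso" already present; 4 new (m, i, r, o)
  "dordorlukata" → prefix "d" already present; 11 new (o, r, d, o, r, l, u, k, a, t, a)
  "morka" → 5 new (m, o, r, k, a)
  "kasoso" → 6 new (k, a, s, o, s, o)
  "ka" → prefix "ka" already present; 0 new (none)
  "desonegal" → prefix "deso" already present; 5 new (n, e, g, a, l)
  "dordorso" → prefix "dordor" already present; 2 new (s, o)
  "desoven" → prefix "deso" already present; 3 new (v, e, n)
  "dordortorro" → prefix "dordor" already present; 5 new (t, o, r, r, o)
  "runta" → 5 new (r, u, n, t, a)
  "dordorkafen" → prefix "dordor" already present; 5 new (k, a, f, e, n)
  "sofen" → 5 new (s, o, f, e, n)
  "dordorlin" → prefix "dordorl" already present; 2 new (i, n)
  "nefen" → 5 new (n, e, f, e, n)
  "dordordormi" → prefix "dordor" already present; 5 new (d, o, r, m, i)
  "desorunso" → prefix "deso" already present; 5 new (r, u, n, s, o)
  "desotadorgal" → prefix "deso" already present; 8 new (t, a, d, o, r, g, a, l)
  "desofensar" → prefix "desofen" already present; 3 new (s, a, r)
  "desofenkalu" → prefix "desofen" already present; 4 new (k, a, l, u)
  "dordorrosar" → prefix "dordor" already present; 5 new (r, o, s, a, r)
Total nodes = 9 + 4 + 11 + 5 + 6 + 0 + 5 + 2 + 3 + 5 + 5 + 5 + 5 + 2 + 5 + 5 + 5 + 8 + 3 + 4 + 5 = 102

102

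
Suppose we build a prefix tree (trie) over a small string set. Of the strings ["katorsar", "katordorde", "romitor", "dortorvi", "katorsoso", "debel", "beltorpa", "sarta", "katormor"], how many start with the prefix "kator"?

Traverse to the node for "kator", then collect every word in that subtree.
Matches: "katordorde", "katormor", "katorsar", "katorsoso"
Count: 4

4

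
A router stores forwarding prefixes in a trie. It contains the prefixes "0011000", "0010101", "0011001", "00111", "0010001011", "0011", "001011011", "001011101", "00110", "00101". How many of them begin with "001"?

10

Walk to "001"; the words in its subtree are exactly those with that prefix.
Words under "001": 0010001011, 00101, 0010101, 001011011, 001011101, 0011, 00110, 0011000, 0011001, 00111
Count: 10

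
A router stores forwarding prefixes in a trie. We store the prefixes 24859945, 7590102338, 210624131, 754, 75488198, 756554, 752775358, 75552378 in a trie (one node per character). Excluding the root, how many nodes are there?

49

For each word, the new-node count is its length minus the longest prefix already in the trie:
  "24859945" → 8 new (2, 4, 8, 5, 9, 9, 4, 5)
  "7590102338" → 10 new (7, 5, 9, 0, 1, 0, 2, 3, 3, 8)
  "210624131" → prefix "2" already present; 8 new (1, 0, 6, 2, 4, 1, 3, 1)
  "754" → prefix "75" already present; 1 new (4)
  "75488198" → prefix "754" already present; 5 new (8, 8, 1, 9, 8)
  "756554" → prefix "75" already present; 4 new (6, 5, 5, 4)
  "752775358" → prefix "75" already present; 7 new (2, 7, 7, 5, 3, 5, 8)
  "75552378" → prefix "75" already present; 6 new (5, 5, 2, 3, 7, 8)
Total nodes = 8 + 10 + 8 + 1 + 5 + 4 + 7 + 6 = 49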